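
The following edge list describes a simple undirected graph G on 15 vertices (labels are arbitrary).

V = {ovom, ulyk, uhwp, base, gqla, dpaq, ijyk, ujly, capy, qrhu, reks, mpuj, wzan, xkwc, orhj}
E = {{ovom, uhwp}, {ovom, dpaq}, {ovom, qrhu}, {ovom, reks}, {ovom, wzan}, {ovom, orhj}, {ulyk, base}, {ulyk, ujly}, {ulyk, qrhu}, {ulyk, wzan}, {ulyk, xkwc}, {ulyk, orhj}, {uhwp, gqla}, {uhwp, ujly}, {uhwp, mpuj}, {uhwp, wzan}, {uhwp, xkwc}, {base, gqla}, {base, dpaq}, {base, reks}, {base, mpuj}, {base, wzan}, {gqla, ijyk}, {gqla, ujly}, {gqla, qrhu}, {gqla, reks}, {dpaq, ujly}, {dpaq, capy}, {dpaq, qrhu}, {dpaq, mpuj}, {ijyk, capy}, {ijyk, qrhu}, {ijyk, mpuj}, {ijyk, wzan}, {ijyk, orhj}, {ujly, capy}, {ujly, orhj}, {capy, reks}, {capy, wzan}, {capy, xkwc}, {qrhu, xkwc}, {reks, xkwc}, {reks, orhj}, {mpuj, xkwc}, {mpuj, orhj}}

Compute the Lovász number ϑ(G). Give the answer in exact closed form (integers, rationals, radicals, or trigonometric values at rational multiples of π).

deg(gqla) = 6; N(gqla) = {uhwp, base, ijyk, ujly, qrhu, reks}.
deg(qrhu) = 6; N(qrhu) = {ovom, ulyk, gqla, dpaq, ijyk, xkwc}.
deg(ulyk) = 6; N(ulyk) = {base, ujly, qrhu, wzan, xkwc, orhj}.
N(dpaq) = {ovom, base, ujly, capy, qrhu, mpuj}, |N(dpaq)| = 6.
Regular of degree 6 on 15 vertices: Kneser K(6,2) on C(6,2)=15 vertices.
The 3 distinct eigenvalues: [6.0, 1.0, -3.0].
ϑ = −N·λ_min/(λ_max−λ_min) = −15·(-3)/(6−(-3)) = 5.
Numerically 5.000000.

5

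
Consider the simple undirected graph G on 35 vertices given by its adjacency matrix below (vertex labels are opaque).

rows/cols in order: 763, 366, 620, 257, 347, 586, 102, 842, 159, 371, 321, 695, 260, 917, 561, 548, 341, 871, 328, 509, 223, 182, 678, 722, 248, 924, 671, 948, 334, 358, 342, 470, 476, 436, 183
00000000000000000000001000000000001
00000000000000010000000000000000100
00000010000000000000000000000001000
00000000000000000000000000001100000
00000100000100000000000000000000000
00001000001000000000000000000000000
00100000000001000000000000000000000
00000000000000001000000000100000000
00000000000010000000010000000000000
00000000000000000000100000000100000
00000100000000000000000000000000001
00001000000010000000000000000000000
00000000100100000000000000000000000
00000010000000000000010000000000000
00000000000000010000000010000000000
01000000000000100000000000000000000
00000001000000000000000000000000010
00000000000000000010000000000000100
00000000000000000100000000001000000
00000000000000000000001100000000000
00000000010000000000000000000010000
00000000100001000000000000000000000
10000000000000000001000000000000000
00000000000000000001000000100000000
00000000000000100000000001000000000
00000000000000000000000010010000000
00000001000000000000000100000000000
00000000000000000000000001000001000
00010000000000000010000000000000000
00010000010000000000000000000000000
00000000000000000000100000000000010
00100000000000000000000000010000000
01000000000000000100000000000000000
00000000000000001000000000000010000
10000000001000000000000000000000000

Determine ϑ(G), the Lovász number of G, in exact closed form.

35*cos(pi/35)/(cos(pi/35) + 1)

Vertex 341 has 2 neighbors: 842, 436.
deg(678) = 2; N(678) = {763, 509}.
Vertex 476 has 2 neighbors: 366, 871.
N(548) = {366, 561}, |N(548)| = 2.
35-vertex 2-regular graph: the odd cycle C_{35}.
A has 18 distinct eigenvalues ≈ [2.0, 1.96786, 1.87247, 1.7169, 1.50614, 1.24698, 0.94774, 0.61803, 0.26847, -0.08973, -0.44504, -0.78605, -1.10179, -1.38213, -1.61803, -1.80194, -1.92793, -1.99195].
ϑ = −N·λ_min/(λ_max−λ_min) = −35·(-2*cos(pi/35))/(2−(-2*cos(pi/35))) = 35*cos(pi/35)/(cos(pi/35) + 1).
≈ 17.4647 (to 4 d.p.).
Sandwich: α(G)=17 ≤ ϑ(G)=35*cos(pi/35)/(cos(pi/35) + 1) ≤ χ(Ḡ)=18 (both strict).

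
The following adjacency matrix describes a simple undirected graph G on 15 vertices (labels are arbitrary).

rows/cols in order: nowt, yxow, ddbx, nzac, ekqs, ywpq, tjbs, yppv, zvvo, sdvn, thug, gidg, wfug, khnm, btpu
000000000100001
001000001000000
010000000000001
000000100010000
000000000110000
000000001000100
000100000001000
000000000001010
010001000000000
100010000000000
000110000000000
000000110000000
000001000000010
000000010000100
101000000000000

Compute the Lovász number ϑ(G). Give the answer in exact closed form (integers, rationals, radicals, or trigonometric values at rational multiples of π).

Vertex ddbx has 2 neighbors: yxow, btpu.
deg(btpu) = 2; N(btpu) = {nowt, ddbx}.
N(nzac) = {tjbs, thug}, |N(nzac)| = 2.
deg(yppv) = 2; N(yppv) = {gidg, khnm}.
deg(v) = 2 for all v (|V|=15); a single 15-cycle (edge-transitive).
The 8 distinct eigenvalues: [2.0, 1.82709, 1.33826, 0.61803, -0.20906, -1.0, -1.61803, -1.9563].
λ_max=2, λ_min=-2*cos(pi/15); ϑ = −15·λ_min/(λ_max−λ_min) = 15*cos(pi/15)/(cos(pi/15) + 1).
ϑ(G) ≈ 7.4171482.
7 ≤ 15*cos(pi/15)/(cos(pi/15) + 1) ≤ 8: both strict.

15*cos(pi/15)/(cos(pi/15) + 1)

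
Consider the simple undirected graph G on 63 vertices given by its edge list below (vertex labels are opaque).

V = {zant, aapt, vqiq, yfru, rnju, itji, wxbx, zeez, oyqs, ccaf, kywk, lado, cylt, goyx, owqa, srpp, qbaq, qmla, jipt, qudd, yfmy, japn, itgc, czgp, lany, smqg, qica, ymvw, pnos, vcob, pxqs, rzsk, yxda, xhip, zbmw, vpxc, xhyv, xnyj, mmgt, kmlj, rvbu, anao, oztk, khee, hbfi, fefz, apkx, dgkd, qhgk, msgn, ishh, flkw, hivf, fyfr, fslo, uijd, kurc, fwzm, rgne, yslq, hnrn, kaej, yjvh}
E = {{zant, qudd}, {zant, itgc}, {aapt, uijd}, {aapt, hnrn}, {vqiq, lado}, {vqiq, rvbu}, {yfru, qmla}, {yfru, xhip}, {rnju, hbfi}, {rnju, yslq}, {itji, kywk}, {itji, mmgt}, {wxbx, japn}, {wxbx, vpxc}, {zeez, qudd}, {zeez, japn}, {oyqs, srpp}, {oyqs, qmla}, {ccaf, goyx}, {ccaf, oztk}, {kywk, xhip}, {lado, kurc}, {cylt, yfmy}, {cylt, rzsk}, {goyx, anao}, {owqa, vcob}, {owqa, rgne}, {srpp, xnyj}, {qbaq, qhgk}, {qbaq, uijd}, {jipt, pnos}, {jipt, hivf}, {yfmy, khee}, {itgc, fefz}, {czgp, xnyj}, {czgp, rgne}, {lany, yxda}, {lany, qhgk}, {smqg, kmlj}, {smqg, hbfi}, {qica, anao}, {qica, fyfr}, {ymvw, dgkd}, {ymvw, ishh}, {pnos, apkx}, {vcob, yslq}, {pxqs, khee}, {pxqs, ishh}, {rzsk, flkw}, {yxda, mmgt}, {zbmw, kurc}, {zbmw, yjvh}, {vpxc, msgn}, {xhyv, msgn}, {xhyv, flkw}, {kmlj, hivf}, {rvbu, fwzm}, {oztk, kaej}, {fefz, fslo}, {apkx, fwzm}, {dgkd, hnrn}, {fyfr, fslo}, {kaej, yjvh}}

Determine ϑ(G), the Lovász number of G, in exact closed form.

63*cos(pi/63)/(cos(pi/63) + 1)

deg(rnju) = 2; N(rnju) = {hbfi, yslq}.
N(wxbx) = {japn, vpxc}, |N(wxbx)| = 2.
N(yxda) = {lany, mmgt}, |N(yxda)| = 2.
Vertex czgp has 2 neighbors: xnyj, rgne.
Regular of degree 2 on 63 vertices: a single 63-cycle (edge-transitive).
A has 32 distinct eigenvalues ≈ [2.0, 1.99006, 1.96034, 1.91115, 1.84295, 1.75644, 1.65248, 1.53209, 1.39647, 1.24698, 1.08509, 0.91242, 0.73068, 0.54168, 0.3473, 0.14946, -0.04986, -0.24869, -0.44504, -0.63697, -0.82257, -1.0, -1.16749, -1.32337, -1.4661, -1.59427, -1.70658, -1.80194, -1.87939, -1.93815, -1.97766, -1.99751].
Lovász: ϑ = −63(-2*cos(pi/63))/(2+-(-1)*2*cos(pi/63)) = 63*cos(pi/63)/(cos(pi/63) + 1).
Numerically 31.48041.
Lovász sandwich 31 ≤ 63*cos(pi/63)/(cos(pi/63) + 1) ≤ 32: both strict.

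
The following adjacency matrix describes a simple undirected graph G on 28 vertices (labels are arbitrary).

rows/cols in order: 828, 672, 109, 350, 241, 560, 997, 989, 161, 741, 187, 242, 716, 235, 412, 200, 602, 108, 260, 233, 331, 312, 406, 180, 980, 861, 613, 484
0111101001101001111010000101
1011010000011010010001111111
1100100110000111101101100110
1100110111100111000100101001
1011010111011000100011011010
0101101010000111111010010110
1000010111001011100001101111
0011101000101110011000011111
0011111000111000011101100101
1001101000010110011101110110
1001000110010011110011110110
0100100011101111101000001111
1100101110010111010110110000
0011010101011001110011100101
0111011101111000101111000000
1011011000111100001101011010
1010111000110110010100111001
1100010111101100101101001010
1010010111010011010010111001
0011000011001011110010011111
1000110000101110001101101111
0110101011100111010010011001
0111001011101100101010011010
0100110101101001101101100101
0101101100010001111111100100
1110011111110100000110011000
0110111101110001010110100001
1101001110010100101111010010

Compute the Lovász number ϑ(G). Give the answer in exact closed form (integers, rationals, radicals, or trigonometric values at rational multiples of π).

N(980) = {672, 350, 241, 997, 989, 242, 200, 602, 108, 260, 233, 331, 312, 406, 861}, |N(980)| = 15.
deg(828) = 15; N(828) = {672, 109, 350, 241, 997, 741, 187, 716, 200, 602, 108, 260, 331, 861, 484}.
deg(350) = 15; N(350) = {828, 672, 241, 560, 989, 161, 741, 187, 235, 412, 200, 233, 406, 980, 484}.
N(108) = {828, 672, 560, 989, 161, 741, 187, 716, 235, 602, 260, 233, 312, 980, 613}, |N(108)| = 15.
28-vertex 15-regular graph: Kneser-type, 2-subsets of [8].
spec(A) ≈ [15.0, 1.0, -5.0] (distinct, 4 d.p.).
Lovász (edge-transitive): ϑ = −28·(-5)/((15)−(-5)) = 7.
ϑ(G) ≈ 7.000000.

7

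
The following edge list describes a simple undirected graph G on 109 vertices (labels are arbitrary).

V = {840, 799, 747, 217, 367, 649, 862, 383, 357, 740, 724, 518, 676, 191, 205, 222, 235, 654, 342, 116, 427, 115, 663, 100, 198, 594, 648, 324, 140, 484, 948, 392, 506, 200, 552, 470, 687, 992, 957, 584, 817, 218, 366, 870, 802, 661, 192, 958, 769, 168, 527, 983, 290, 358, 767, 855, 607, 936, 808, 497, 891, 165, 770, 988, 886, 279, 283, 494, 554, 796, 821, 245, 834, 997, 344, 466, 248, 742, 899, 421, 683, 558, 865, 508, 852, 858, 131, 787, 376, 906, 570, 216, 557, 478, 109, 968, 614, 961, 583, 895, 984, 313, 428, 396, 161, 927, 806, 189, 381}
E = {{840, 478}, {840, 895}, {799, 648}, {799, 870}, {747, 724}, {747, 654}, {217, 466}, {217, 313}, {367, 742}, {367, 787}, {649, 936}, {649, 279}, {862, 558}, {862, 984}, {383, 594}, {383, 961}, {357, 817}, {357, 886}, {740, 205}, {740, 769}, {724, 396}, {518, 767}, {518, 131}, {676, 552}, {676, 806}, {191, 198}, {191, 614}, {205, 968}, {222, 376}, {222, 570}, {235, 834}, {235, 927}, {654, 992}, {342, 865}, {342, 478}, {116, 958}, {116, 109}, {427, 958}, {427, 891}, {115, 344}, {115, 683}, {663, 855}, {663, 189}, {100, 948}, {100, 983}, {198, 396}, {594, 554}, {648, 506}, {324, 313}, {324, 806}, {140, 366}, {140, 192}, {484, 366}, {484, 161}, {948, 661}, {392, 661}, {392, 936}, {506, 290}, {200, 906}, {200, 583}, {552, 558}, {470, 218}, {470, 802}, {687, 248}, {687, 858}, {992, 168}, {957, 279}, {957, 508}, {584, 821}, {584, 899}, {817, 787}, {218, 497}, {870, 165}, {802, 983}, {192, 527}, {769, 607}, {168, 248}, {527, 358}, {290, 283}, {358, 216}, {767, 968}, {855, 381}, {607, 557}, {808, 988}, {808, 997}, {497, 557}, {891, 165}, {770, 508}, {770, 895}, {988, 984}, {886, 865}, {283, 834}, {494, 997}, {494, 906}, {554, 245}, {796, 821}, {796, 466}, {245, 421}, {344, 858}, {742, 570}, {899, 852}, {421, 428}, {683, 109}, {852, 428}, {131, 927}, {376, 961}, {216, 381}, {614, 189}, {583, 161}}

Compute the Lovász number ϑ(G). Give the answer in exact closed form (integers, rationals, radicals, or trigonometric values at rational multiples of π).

deg(376) = 2; N(376) = {222, 961}.
N(770) = {508, 895}, |N(770)| = 2.
N(769) = {740, 607}, |N(769)| = 2.
deg(840) = 2; N(840) = {478, 895}.
Regular of degree 2 on 109 vertices: the odd cycle C_{109}.
spec(A) ≈ [2.0, 1.997, 1.987, 1.97, 1.947, 1.918, 1.882, 1.839, 1.791, 1.737, 1.677, 1.611, 1.54, 1.464, 1.383, 1.298, 1.208, 1.114, 1.017, 0.916, 0.812, 0.705, 0.596, 0.485, 0.372, 0.259, 0.144, 0.029, -0.086, -0.201, -0.316, -0.429, -0.541, -0.651, -0.759, -0.864, -0.967, -1.066, -1.162, -1.253, -1.341, -1.424, -1.503, -1.576, -1.645, -1.708, -1.765, -1.816, -1.861, -1.9, -1.933, -1.959, -1.979, -1.993, -1.999] (distinct, 3 d.p.).
With N=109: ϑ(G) = 109·(-(-1)*2*cos(pi/109))/(2−(-2*cos(pi/109))) = 109*cos(pi/109)/(cos(pi/109) + 1).
= 54.4886801… (decimal).
α=54, χ(Ḡ)=55; ϑ=109*cos(pi/109)/(cos(pi/109) + 1) lies between (both strict).

109*cos(pi/109)/(cos(pi/109) + 1)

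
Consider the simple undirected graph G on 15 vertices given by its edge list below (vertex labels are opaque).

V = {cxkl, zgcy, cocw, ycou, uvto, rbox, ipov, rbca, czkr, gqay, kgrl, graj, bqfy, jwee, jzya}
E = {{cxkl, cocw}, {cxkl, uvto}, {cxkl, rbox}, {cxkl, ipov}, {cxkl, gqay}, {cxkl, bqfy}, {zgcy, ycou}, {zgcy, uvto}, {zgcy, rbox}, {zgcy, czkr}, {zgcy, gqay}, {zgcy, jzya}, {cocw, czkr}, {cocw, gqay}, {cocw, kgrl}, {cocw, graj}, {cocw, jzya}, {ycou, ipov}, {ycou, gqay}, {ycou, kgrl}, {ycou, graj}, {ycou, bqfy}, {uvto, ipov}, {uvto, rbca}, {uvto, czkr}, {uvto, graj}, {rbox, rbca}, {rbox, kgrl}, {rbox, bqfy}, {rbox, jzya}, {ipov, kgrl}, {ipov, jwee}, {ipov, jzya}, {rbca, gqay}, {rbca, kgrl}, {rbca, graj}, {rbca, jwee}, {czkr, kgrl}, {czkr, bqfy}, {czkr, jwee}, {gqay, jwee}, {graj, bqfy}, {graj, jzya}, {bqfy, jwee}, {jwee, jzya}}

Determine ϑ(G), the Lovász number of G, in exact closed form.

5

deg(cxkl) = 6; N(cxkl) = {cocw, uvto, rbox, ipov, gqay, bqfy}.
Vertex kgrl has 6 neighbors: cocw, ycou, rbox, ipov, rbca, czkr.
deg(ycou) = 6; N(ycou) = {zgcy, ipov, gqay, kgrl, graj, bqfy}.
N(czkr) = {zgcy, cocw, uvto, kgrl, bqfy, jwee}, |N(czkr)| = 6.
Regular of degree 6 on 15 vertices: Kneser-type, 2-subsets of [6].
spec(A) ≈ [6.0, 1.0, -3.0] (distinct, 3 d.p.).
Lovász (edge-transitive): ϑ = −15·(-3)/((6)−(-3)) = 5.
Numerically 5.00000000.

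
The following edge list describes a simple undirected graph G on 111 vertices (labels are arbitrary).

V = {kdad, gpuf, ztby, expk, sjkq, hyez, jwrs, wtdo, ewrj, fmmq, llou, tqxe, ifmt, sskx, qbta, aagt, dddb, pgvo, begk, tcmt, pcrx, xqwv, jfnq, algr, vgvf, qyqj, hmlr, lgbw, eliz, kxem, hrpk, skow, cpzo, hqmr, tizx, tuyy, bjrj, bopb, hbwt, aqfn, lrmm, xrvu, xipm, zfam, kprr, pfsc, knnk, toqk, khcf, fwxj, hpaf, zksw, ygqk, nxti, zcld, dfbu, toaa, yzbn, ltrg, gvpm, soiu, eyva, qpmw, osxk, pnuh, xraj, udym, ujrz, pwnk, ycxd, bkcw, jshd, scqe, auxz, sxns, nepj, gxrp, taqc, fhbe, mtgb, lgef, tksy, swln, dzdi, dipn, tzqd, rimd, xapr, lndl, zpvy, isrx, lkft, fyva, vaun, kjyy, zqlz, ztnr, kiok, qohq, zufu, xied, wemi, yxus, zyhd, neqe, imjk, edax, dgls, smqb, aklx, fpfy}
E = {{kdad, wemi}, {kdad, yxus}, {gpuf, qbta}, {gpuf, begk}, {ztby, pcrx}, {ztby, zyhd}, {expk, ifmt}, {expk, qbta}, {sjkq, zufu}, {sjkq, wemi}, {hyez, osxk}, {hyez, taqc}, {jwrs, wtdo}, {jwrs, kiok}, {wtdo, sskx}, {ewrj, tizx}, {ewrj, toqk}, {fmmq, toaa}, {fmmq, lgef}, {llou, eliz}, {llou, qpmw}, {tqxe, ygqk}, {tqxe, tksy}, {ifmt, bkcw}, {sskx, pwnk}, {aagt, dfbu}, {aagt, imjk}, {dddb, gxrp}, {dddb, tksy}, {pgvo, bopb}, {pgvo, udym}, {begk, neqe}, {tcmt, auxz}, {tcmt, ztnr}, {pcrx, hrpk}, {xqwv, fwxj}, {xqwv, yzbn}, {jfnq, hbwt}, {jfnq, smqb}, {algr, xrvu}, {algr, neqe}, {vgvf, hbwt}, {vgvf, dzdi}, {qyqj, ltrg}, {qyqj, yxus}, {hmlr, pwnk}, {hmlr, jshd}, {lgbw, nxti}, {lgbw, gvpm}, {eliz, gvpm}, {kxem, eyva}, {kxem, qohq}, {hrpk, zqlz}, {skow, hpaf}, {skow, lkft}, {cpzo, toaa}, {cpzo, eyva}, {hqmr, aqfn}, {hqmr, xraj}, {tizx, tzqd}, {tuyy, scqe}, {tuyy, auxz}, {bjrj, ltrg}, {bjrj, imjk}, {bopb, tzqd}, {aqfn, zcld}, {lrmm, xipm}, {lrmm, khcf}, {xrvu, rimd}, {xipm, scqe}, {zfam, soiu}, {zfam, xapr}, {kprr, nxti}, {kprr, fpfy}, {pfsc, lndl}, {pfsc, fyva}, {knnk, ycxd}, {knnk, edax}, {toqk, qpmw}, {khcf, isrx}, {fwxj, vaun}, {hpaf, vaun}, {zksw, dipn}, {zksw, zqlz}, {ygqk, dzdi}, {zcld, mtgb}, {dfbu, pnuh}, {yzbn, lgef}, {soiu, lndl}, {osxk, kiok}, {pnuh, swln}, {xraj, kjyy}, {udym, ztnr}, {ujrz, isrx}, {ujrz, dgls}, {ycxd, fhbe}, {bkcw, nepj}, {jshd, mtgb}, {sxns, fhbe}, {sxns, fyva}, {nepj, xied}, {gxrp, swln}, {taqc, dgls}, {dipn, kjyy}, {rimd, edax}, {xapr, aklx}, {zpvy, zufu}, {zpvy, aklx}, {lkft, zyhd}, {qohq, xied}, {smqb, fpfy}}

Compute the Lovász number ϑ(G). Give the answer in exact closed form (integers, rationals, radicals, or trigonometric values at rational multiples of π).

N(tcmt) = {auxz, ztnr}, |N(tcmt)| = 2.
N(khcf) = {lrmm, isrx}, |N(khcf)| = 2.
deg(knnk) = 2; N(knnk) = {ycxd, edax}.
Vertex hmlr has 2 neighbors: pwnk, jshd.
G on 111 vertices is 2-regular; connected 2-regular on 111 ⇒ C_{111}.
Distinct eigenvalues (to 5 d.p.): [2.0, 1.9968, 1.9872, 1.97123, 1.94895, 1.92043, 1.88575, 1.84504, 1.79841, 1.74603, 1.68805, 1.62466, 1.55607, 1.4825, 1.40417, 1.32135, 1.23429, 1.14329, 1.04861, 0.95058, 0.84951, 0.74571, 0.63953, 0.53129, 0.42136, 0.31007, 0.19779, 0.08488, -0.0283, -0.1414, -0.25404, -0.36586, -0.47652, -0.58565, -0.6929, -0.79793, -0.90041, -1.0, -1.09639, -1.18927, -1.27833, -1.36331, -1.44391, -1.51989, -1.591, -1.65702, -1.71773, -1.77293, -1.82246, -1.86614, -1.90385, -1.93547, -1.96088, -1.98001, -1.99279, -1.9992].
Lovász (edge-transitive): ϑ = −111·(-2*cos(pi/111))/((2)−(-2*cos(pi/111))) = 111*cos(pi/111)/(cos(pi/111) + 1).
= 55.4889… (decimal).
55 ≤ 111*cos(pi/111)/(cos(pi/111) + 1) ≤ 56: both strict.

111*cos(pi/111)/(cos(pi/111) + 1)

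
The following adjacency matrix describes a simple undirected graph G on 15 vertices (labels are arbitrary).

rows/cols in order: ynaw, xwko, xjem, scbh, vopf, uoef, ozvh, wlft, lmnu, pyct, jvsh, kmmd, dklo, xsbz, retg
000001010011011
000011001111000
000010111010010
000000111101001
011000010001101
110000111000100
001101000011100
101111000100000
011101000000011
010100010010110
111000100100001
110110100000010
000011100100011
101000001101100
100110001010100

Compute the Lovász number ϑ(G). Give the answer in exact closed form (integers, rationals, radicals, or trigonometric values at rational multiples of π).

5

Vertex xjem has 6 neighbors: vopf, ozvh, wlft, lmnu, jvsh, xsbz.
deg(dklo) = 6; N(dklo) = {vopf, uoef, ozvh, pyct, xsbz, retg}.
deg(vopf) = 6; N(vopf) = {xwko, xjem, wlft, kmmd, dklo, retg}.
N(pyct) = {xwko, scbh, wlft, jvsh, dklo, xsbz}, |N(pyct)| = 6.
Regular of degree 6 on 15 vertices: this is K(6,2), the Kneser graph.
Distinct eigenvalues (to 5 d.p.): [6.0, 1.0, -3.0].
Lovász: ϑ = −15(-3)/(6+-1*(-3)) = 5.
ϑ(G) ≈ 5.0000000.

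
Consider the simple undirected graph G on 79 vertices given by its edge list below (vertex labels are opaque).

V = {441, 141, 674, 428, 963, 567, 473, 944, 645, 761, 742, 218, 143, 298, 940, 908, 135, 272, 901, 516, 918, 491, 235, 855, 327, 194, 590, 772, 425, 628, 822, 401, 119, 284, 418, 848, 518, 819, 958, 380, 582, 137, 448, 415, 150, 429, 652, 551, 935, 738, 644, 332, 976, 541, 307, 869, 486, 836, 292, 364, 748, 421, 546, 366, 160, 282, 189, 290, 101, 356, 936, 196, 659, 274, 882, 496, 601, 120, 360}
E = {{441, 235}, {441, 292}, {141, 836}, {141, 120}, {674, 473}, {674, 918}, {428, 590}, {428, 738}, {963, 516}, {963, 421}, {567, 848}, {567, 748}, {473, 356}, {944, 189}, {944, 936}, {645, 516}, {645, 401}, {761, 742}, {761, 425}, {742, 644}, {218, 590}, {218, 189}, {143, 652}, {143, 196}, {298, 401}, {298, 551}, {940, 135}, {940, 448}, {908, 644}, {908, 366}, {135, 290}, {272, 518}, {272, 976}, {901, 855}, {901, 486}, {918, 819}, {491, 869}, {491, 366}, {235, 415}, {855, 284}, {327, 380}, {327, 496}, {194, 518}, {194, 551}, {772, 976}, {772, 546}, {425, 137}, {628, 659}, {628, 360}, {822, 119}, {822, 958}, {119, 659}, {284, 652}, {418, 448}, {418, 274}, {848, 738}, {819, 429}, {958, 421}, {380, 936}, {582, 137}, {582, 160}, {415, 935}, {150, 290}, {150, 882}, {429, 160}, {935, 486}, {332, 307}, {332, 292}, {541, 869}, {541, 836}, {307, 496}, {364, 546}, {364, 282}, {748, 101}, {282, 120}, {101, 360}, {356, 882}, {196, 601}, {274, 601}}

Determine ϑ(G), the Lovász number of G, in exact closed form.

N(290) = {135, 150}, |N(290)| = 2.
Vertex 518 has 2 neighbors: 272, 194.
N(496) = {327, 307}, |N(496)| = 2.
N(918) = {674, 819}, |N(918)| = 2.
Regular of degree 2 on 79 vertices: this is C_{79}, the 79-cycle.
Distinct eigenvalues (to 4 d.p.): [2.0, 1.9937, 1.9748, 1.9433, 1.8996, 1.8439, 1.7766, 1.698, 1.6086, 1.5091, 1.4001, 1.2822, 1.1562, 1.0229, 0.8831, 0.7377, 0.5877, 0.434, 0.2775, 0.1192, -0.0398, -0.1985, -0.356, -0.5112, -0.6632, -0.8111, -0.9537, -1.0904, -1.2202, -1.3422, -1.4558, -1.5601, -1.6546, -1.7386, -1.8117, -1.8733, -1.923, -1.9606, -1.9858, -1.9984].
λ_max=2, λ_min=-2*cos(pi/79); ϑ = −79·λ_min/(λ_max−λ_min) = 79*cos(pi/79)/(cos(pi/79) + 1).
= 39.48438… (decimal).
α=39, χ(Ḡ)=40; ϑ=79*cos(pi/79)/(cos(pi/79) + 1) lies between (both strict).

79*cos(pi/79)/(cos(pi/79) + 1)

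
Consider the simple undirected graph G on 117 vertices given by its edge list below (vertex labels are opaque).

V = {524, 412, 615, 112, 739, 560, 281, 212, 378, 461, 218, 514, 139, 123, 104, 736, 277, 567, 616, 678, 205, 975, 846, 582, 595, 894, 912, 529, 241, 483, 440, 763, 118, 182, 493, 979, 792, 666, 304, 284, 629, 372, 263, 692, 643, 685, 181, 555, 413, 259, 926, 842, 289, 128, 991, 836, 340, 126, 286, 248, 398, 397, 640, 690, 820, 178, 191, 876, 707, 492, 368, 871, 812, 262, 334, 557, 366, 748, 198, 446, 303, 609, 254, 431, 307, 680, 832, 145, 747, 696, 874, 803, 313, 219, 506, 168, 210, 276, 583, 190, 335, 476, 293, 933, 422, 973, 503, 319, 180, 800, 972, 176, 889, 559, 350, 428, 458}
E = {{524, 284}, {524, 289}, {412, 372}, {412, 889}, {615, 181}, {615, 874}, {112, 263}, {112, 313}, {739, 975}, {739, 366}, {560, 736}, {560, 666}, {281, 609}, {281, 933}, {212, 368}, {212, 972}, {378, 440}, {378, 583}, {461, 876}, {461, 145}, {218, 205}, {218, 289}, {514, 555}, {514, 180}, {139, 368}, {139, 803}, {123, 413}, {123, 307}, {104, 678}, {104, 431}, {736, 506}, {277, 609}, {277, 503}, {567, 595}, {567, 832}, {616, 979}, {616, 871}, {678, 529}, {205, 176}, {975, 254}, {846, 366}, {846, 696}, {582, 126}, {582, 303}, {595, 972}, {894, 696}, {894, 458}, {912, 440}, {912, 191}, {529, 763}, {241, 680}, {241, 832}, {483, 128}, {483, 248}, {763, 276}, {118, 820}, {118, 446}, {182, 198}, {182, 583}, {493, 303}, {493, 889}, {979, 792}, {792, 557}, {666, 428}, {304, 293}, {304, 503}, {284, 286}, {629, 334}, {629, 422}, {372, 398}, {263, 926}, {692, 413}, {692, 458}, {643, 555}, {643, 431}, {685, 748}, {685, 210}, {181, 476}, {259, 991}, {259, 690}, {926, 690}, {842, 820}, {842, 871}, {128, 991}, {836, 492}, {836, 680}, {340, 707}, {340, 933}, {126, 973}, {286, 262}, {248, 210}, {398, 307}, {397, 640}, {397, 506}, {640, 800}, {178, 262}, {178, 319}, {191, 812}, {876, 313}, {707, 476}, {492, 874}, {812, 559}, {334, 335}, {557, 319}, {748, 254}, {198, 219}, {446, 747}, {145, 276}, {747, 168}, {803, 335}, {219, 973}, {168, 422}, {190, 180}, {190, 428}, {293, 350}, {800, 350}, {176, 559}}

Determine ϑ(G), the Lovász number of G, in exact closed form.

deg(506) = 2; N(506) = {736, 397}.
deg(609) = 2; N(609) = {281, 277}.
Vertex 178 has 2 neighbors: 262, 319.
N(284) = {524, 286}, |N(284)| = 2.
117-vertex 2-regular graph: this is C_{117}, the 117-cycle.
A has 59 distinct eigenvalues ≈ [2.0, 1.9971, 1.9885, 1.9741, 1.954, 1.9283, 1.8971, 1.8603, 1.8182, 1.7709, 1.7185, 1.6611, 1.5989, 1.5321, 1.4609, 1.3854, 1.306, 1.2228, 1.1361, 1.0461, 0.9531, 0.8574, 0.7592, 0.6587, 0.5564, 0.4525, 0.3473, 0.2411, 0.1342, 0.0269, -0.0805, -0.1877, -0.2943, -0.4001, -0.5047, -0.6078, -0.7092, -0.8086, -0.9056, -1.0, -1.0915, -1.1799, -1.2649, -1.3462, -1.4237, -1.497, -1.5661, -1.6306, -1.6904, -1.7453, -1.7952, -1.84, -1.8794, -1.9134, -1.9419, -1.9648, -1.982, -1.9935, -1.9993].
−117·(-2*cos(pi/117)) / ((2)−(-2*cos(pi/117))) = 117*cos(pi/117)/(cos(pi/117) + 1) = ϑ(G).
Numerically 58.4895.
58 ≤ 117*cos(pi/117)/(cos(pi/117) + 1) ≤ 59: both strict.

117*cos(pi/117)/(cos(pi/117) + 1)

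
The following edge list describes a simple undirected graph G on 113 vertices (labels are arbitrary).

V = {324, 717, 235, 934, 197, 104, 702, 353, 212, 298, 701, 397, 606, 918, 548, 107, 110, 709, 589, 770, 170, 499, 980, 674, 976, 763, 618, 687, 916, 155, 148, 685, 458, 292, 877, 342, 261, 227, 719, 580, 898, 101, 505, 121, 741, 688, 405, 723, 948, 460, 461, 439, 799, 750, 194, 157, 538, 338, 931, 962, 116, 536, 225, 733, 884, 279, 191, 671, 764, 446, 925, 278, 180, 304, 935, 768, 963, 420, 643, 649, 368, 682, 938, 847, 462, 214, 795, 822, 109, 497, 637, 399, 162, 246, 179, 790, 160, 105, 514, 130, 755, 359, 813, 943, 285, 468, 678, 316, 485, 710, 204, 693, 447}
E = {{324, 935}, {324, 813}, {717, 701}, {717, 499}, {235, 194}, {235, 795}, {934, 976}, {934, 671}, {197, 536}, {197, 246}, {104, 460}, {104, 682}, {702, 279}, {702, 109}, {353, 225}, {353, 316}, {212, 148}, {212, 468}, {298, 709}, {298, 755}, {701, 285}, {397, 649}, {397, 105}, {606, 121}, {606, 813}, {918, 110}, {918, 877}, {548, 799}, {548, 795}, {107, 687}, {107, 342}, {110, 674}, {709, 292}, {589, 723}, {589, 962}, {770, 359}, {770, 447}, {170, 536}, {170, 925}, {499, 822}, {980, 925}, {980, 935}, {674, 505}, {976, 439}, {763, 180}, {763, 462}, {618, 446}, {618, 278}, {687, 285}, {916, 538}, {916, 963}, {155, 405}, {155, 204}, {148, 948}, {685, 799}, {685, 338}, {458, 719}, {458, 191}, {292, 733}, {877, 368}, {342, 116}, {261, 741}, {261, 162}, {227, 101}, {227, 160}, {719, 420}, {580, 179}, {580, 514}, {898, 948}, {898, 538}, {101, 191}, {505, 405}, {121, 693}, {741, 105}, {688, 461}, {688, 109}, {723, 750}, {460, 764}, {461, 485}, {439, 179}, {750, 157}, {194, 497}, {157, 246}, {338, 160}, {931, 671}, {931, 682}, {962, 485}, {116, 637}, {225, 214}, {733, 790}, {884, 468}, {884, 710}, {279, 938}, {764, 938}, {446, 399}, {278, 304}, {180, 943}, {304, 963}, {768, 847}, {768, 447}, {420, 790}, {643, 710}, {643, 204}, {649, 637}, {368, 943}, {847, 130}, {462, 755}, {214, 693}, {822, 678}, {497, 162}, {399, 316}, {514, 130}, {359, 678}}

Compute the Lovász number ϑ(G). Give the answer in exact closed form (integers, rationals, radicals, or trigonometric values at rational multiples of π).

N(649) = {397, 637}, |N(649)| = 2.
deg(227) = 2; N(227) = {101, 160}.
N(755) = {298, 462}, |N(755)| = 2.
Vertex 548 has 2 neighbors: 799, 795.
Regular of degree 2 on 113 vertices: this is C_{113}, the 113-cycle.
The 57 distinct eigenvalues: [2.0, 1.997, 1.988, 1.972, 1.951, 1.923, 1.89, 1.85, 1.805, 1.755, 1.699, 1.637, 1.571, 1.5, 1.424, 1.344, 1.259, 1.171, 1.079, 0.984, 0.886, 0.785, 0.681, 0.576, 0.468, 0.359, 0.25, 0.139, 0.028, -0.083, -0.194, -0.305, -0.414, -0.522, -0.629, -0.733, -0.835, -0.935, -1.032, -1.126, -1.216, -1.302, -1.384, -1.462, -1.536, -1.605, -1.669, -1.727, -1.781, -1.829, -1.871, -1.907, -1.938, -1.962, -1.981, -1.993, -1.999].
ϑ = −N·λ_min/(λ_max−λ_min) = −113·(-2*cos(pi/113))/(2−(-2*cos(pi/113))) = 113*cos(pi/113)/(cos(pi/113) + 1).
ϑ(G) ≈ 56.489081.
56 ≤ 113*cos(pi/113)/(cos(pi/113) + 1) ≤ 57: both strict.

113*cos(pi/113)/(cos(pi/113) + 1)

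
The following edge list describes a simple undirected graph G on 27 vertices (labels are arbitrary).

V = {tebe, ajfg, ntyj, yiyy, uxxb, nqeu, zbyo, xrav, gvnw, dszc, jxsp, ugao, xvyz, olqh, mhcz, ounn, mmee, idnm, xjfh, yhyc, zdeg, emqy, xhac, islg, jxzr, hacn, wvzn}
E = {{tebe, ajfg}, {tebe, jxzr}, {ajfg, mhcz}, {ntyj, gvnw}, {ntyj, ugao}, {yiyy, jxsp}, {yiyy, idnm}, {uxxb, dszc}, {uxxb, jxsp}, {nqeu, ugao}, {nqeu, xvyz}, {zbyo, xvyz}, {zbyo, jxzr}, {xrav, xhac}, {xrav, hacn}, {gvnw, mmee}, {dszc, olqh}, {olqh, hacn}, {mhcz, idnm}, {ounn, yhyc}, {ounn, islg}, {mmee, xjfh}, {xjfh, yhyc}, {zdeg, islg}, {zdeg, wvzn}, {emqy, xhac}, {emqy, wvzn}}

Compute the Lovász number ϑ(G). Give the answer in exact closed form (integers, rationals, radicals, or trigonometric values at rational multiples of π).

27*cos(pi/27)/(cos(pi/27) + 1)

deg(yhyc) = 2; N(yhyc) = {ounn, xjfh}.
N(tebe) = {ajfg, jxzr}, |N(tebe)| = 2.
Vertex zbyo has 2 neighbors: xvyz, jxzr.
Vertex mhcz has 2 neighbors: ajfg, idnm.
2-regular, N=27; the odd cycle C_{27}.
A has 14 distinct eigenvalues ≈ [2.0, 1.94609, 1.787265, 1.532089, 1.194317, 0.79216, 0.347296, -0.11629, -0.573606, -1.0, -1.372483, -1.670976, -1.879385, -1.986477].
Lovász (edge-transitive): ϑ = −27·(-2*cos(pi/27))/((2)−(-2*cos(pi/27))) = 27*cos(pi/27)/(cos(pi/27) + 1).
ϑ(G) ≈ 13.4542041.
Lovász sandwich 13 ≤ 27*cos(pi/27)/(cos(pi/27) + 1) ≤ 14: both strict.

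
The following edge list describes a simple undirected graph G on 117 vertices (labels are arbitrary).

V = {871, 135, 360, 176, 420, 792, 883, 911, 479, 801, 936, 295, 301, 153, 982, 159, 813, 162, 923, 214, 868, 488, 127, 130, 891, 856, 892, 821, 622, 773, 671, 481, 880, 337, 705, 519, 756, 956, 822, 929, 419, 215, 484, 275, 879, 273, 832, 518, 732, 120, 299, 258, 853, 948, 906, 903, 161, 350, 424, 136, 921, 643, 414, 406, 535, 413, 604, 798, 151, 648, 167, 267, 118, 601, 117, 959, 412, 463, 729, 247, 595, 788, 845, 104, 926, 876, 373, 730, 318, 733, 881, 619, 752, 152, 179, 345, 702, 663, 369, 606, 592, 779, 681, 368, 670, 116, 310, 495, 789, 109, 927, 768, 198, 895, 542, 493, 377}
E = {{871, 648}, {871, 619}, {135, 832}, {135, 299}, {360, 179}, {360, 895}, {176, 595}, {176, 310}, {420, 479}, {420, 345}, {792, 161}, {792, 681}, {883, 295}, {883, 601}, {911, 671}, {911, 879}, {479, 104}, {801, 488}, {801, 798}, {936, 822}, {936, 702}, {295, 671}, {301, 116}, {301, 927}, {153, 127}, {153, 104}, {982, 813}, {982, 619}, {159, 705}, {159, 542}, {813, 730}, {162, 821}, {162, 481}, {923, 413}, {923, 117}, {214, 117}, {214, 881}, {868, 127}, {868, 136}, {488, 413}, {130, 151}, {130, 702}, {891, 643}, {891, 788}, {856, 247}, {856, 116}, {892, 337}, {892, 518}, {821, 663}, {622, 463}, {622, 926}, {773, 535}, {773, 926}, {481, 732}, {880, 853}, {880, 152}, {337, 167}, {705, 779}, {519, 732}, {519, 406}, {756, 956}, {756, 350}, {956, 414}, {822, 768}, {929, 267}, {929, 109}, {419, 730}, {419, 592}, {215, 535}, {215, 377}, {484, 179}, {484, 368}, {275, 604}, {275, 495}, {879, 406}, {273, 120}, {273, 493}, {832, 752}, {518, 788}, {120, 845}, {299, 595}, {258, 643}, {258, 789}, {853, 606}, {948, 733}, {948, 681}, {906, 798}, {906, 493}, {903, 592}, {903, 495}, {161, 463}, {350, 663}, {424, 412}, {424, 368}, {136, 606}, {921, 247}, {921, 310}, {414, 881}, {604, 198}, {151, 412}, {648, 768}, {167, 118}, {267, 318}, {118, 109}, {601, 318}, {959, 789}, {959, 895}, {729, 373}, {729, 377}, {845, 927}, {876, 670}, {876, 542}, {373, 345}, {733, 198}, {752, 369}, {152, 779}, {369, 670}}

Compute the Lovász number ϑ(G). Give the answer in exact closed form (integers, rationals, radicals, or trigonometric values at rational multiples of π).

117*cos(pi/117)/(cos(pi/117) + 1)

Vertex 135 has 2 neighbors: 832, 299.
Vertex 310 has 2 neighbors: 176, 921.
N(730) = {813, 419}, |N(730)| = 2.
Vertex 880 has 2 neighbors: 853, 152.
2-regular, N=117; connected 2-regular on 117 ⇒ C_{117}.
The 59 distinct eigenvalues: [2.0, 1.9971, 1.9885, 1.9741, 1.954, 1.9283, 1.8971, 1.8603, 1.8182, 1.7709, 1.7185, 1.6611, 1.5989, 1.5321, 1.4609, 1.3854, 1.306, 1.2228, 1.1361, 1.0461, 0.9531, 0.8574, 0.7592, 0.6587, 0.5564, 0.4525, 0.3473, 0.2411, 0.1342, 0.0269, -0.0805, -0.1877, -0.2943, -0.4001, -0.5047, -0.6078, -0.7092, -0.8086, -0.9056, -1.0, -1.0915, -1.1799, -1.2649, -1.3462, -1.4237, -1.497, -1.5661, -1.6306, -1.6904, -1.7453, -1.7952, -1.84, -1.8794, -1.9134, -1.9419, -1.9648, -1.982, -1.9935, -1.9993].
Lovász (edge-transitive): ϑ = −117·(-2*cos(pi/117))/((2)−(-2*cos(pi/117))) = 117*cos(pi/117)/(cos(pi/117) + 1).
Numerically 58.4894543.
Lovász sandwich 58 ≤ 117*cos(pi/117)/(cos(pi/117) + 1) ≤ 59: both strict.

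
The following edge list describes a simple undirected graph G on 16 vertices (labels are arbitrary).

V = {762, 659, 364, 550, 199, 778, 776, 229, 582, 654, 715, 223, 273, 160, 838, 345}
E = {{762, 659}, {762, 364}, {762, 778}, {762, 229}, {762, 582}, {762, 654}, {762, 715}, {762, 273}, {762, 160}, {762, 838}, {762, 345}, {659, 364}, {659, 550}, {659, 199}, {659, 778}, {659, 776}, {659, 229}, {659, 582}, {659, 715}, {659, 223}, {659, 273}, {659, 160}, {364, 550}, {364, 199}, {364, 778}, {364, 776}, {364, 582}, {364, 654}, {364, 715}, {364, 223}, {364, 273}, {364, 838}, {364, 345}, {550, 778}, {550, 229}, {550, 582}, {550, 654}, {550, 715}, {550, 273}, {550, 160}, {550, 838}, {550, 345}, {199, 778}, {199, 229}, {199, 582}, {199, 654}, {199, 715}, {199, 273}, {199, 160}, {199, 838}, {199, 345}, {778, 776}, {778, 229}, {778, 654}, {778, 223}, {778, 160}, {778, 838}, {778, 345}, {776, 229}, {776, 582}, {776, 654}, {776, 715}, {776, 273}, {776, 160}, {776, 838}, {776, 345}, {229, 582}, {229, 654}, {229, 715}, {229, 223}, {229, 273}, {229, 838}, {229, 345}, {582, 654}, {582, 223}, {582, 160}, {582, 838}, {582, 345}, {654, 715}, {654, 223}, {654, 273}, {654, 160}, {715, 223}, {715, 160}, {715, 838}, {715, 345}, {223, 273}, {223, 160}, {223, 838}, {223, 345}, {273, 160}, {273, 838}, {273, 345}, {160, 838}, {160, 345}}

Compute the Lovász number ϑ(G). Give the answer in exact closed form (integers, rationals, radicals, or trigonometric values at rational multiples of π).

5

Vertex 229 has 13 neighbors: 762, 659, 550, 199, 778, 776, 582, 654, 715, 223, 273, 838, 345.
deg(160) = 13; N(160) = {762, 659, 550, 199, 778, 776, 582, 654, 715, 223, 273, 838, 345}.
Vertex 715 has 12 neighbors: 762, 659, 364, 550, 199, 776, 229, 654, 223, 160, 838, 345.
Vertex 776 has 11 neighbors: 659, 364, 778, 229, 582, 654, 715, 273, 160, 838, 345.
K_{5,4,4,3} (perfect); ϑ(G) = α(G) = max{5,4,4,3} = 5.
≈ 5.0000 (to 4 d.p.).
α=5, χ(Ḡ)=5; ϑ=5 lies between (collapsed).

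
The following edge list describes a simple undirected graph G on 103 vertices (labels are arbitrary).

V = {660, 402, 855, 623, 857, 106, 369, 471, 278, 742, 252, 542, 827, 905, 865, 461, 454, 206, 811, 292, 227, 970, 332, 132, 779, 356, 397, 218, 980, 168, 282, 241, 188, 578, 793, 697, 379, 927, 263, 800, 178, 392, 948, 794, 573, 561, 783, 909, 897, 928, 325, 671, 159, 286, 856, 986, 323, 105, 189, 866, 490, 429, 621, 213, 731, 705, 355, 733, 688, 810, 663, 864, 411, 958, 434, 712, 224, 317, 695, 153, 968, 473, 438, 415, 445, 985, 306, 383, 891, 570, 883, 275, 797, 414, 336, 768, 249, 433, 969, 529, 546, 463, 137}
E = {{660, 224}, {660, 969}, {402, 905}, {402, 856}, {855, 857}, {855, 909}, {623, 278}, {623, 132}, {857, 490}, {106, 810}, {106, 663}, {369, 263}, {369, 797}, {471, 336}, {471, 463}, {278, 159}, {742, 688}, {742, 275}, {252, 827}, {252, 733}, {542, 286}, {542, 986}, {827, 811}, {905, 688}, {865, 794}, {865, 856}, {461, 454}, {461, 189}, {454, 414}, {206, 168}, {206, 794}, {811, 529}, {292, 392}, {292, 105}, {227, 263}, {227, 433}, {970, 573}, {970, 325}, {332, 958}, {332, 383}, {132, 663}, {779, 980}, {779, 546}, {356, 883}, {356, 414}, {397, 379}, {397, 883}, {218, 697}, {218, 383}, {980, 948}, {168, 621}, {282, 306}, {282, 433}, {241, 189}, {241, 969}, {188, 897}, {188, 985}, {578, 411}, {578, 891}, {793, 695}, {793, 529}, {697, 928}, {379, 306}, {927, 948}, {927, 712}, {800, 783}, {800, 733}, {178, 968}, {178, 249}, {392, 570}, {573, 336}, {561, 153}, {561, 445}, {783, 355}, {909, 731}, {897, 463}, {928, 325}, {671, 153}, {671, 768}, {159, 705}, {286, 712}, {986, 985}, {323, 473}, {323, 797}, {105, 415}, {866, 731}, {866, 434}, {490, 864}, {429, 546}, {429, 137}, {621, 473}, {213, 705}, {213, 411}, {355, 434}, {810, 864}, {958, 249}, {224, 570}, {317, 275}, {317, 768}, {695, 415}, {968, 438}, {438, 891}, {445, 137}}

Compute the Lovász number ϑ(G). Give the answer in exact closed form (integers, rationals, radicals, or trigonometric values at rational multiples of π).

Vertex 252 has 2 neighbors: 827, 733.
Vertex 336 has 2 neighbors: 471, 573.
deg(415) = 2; N(415) = {105, 695}.
N(688) = {742, 905}, |N(688)| = 2.
103-vertex 2-regular graph: the odd cycle C_{103}.
The 52 distinct eigenvalues: [2.0, 1.9963, 1.9851, 1.9666, 1.9408, 1.9077, 1.8675, 1.8204, 1.7665, 1.7061, 1.6393, 1.5664, 1.4876, 1.4034, 1.3139, 1.2195, 1.1206, 1.0176, 0.9107, 0.8004, 0.6872, 0.5714, 0.4535, 0.3339, 0.2131, 0.0915, -0.0305, -0.1524, -0.2736, -0.3939, -0.5127, -0.6296, -0.7442, -0.856, -0.9646, -1.0696, -1.1706, -1.2673, -1.3593, -1.4462, -1.5277, -1.6036, -1.6735, -1.7371, -1.7943, -1.8448, -1.8885, -1.9251, -1.9546, -1.9768, -1.9916, -1.9991].
λ_max=2, λ_min=-2*cos(pi/103); ϑ = −103·λ_min/(λ_max−λ_min) = 103*cos(pi/103)/(cos(pi/103) + 1).
ϑ(G) ≈ 51.488020467.
51 ≤ 103*cos(pi/103)/(cos(pi/103) + 1) ≤ 52: both strict.

103*cos(pi/103)/(cos(pi/103) + 1)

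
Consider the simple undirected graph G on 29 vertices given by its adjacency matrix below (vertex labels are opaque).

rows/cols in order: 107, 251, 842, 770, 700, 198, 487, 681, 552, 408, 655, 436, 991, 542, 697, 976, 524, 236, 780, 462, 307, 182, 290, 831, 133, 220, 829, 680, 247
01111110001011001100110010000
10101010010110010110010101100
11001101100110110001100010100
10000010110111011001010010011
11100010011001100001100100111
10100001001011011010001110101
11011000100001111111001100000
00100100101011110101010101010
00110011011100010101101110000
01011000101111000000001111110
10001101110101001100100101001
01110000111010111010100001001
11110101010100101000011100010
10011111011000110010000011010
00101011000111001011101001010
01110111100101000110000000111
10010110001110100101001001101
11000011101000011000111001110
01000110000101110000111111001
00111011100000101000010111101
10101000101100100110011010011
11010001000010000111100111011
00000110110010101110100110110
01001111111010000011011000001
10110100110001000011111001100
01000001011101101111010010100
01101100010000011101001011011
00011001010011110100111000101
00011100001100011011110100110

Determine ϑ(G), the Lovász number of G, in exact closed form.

deg(842) = 14; N(842) = {107, 251, 700, 198, 681, 552, 436, 991, 697, 976, 462, 307, 133, 829}.
N(487) = {107, 251, 770, 700, 552, 542, 697, 976, 524, 236, 780, 462, 290, 831}, |N(487)| = 14.
N(829) = {251, 842, 700, 198, 408, 976, 524, 236, 462, 290, 133, 220, 680, 247}, |N(829)| = 14.
Vertex 251 has 14 neighbors: 107, 842, 700, 487, 408, 436, 991, 976, 236, 780, 182, 831, 220, 829.
14-regular, N=29; Paley(29): SR with (k,λ,μ)=(14,6,7).
A has 3 distinct eigenvalues ≈ [14.0, 2.193, -3.193].
−29·(-sqrt(29)/2 - 1/2) / ((14)−(-sqrt(29)/2 - 1/2)) = sqrt(29) = ϑ(G).
= 5.3852… (decimal).

sqrt(29)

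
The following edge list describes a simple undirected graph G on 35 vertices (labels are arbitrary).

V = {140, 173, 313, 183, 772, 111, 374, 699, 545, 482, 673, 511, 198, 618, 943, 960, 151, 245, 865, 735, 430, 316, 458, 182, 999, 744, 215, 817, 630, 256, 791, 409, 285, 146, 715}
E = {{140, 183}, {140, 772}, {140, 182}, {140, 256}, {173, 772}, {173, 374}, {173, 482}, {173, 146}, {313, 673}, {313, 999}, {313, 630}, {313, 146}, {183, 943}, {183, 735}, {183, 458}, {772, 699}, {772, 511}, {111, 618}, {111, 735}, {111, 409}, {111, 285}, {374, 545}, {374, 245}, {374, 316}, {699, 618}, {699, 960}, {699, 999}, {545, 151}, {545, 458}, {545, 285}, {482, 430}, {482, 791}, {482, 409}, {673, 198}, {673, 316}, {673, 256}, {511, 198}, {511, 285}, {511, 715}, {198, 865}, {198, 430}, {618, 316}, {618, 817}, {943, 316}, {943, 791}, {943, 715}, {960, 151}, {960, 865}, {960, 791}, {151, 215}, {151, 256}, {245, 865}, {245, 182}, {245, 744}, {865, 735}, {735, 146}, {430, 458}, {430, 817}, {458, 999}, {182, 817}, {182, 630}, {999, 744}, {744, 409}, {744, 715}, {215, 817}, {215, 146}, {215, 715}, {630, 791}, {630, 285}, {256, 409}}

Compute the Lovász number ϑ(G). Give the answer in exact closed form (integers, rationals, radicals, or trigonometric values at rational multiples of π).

N(511) = {772, 198, 285, 715}, |N(511)| = 4.
N(183) = {140, 943, 735, 458}, |N(183)| = 4.
deg(960) = 4; N(960) = {699, 151, 865, 791}.
N(285) = {111, 545, 511, 630}, |N(285)| = 4.
G on 35 vertices is 4-regular; this is K(7,3), the Kneser graph.
A has 4 distinct eigenvalues ≈ [4.0, 2.0, -1.0, -3.0].
−35·(-3) / ((4)−(-3)) = 15 = ϑ(G).
≈ 15.0000000 (to 7 d.p.).

15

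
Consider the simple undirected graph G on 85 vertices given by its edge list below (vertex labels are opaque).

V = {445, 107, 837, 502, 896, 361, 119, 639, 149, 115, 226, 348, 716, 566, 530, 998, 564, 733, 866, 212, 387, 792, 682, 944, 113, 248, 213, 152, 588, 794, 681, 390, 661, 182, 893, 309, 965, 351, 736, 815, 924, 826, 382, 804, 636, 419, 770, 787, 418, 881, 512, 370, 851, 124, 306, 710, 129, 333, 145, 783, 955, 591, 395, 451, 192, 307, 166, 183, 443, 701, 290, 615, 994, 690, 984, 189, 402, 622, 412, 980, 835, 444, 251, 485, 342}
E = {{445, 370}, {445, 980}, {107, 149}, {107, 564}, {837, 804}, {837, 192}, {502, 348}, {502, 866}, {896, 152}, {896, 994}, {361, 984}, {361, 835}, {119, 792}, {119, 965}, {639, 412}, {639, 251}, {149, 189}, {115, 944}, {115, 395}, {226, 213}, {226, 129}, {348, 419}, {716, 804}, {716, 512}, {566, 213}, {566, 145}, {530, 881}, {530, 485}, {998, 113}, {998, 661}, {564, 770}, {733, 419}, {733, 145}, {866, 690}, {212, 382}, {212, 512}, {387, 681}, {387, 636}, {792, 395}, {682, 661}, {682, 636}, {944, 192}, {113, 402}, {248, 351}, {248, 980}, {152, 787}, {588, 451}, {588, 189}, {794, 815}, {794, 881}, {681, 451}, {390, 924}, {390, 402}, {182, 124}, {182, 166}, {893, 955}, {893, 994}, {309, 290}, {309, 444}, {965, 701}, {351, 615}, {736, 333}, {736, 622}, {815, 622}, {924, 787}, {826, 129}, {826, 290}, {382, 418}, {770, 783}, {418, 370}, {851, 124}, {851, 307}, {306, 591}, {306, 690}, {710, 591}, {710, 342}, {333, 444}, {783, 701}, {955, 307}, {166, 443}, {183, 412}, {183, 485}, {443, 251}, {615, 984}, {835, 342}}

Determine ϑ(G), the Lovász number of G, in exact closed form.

N(382) = {212, 418}, |N(382)| = 2.
deg(445) = 2; N(445) = {370, 980}.
deg(390) = 2; N(390) = {924, 402}.
Vertex 418 has 2 neighbors: 382, 370.
deg(v) = 2 for all v (|V|=85); the odd cycle C_{85}.
Distinct eigenvalues (to 4 d.p.): [2.0, 1.9945, 1.9782, 1.951, 1.9132, 1.8649, 1.8065, 1.7382, 1.6604, 1.5735, 1.478, 1.3745, 1.2634, 1.1455, 1.0213, 0.8915, 0.7568, 0.618, 0.4759, 0.3311, 0.1845, 0.037, -0.1108, -0.258, -0.4038, -0.5473, -0.6879, -0.8247, -0.957, -1.0841, -1.2053, -1.3198, -1.4272, -1.5268, -1.618, -1.7004, -1.7735, -1.837, -1.8904, -1.9334, -1.9659, -1.9877, -1.9986].
Lovász (edge-transitive): ϑ = −85·(-2*cos(pi/85))/((2)−(-2*cos(pi/85))) = 85*cos(pi/85)/(cos(pi/85) + 1).
ϑ(G) ≈ 42.48548257.
Sandwich: α(G)=42 ≤ ϑ(G)=85*cos(pi/85)/(cos(pi/85) + 1) ≤ χ(Ḡ)=43 (both strict).

85*cos(pi/85)/(cos(pi/85) + 1)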